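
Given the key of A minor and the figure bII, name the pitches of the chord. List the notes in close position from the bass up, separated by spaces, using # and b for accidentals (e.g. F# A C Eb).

Bb D F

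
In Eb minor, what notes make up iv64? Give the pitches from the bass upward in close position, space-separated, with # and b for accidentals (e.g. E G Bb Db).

Eb Ab Cb

In Eb minor, scale degree 4 is Ab, and the diatonic chord built there is a minor triad.
Stacking thirds from Ab gives Ab-Cb-Eb.
The figured bass 64 indicates second inversion, placing the fifth (Eb) in the bass: Eb-Ab-Cb.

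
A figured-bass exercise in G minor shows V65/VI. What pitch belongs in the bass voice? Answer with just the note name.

D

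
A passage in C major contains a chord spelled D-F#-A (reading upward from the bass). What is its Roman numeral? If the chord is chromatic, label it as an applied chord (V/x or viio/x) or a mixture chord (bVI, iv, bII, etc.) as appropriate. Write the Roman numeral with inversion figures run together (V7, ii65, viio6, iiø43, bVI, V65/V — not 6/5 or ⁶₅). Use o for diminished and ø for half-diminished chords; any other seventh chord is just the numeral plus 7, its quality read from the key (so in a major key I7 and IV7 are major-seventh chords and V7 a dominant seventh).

V/V

Stacked in thirds the chord is D-F#-A: a major triad on D.
D is not a diatonic chord root with this quality in C major, but it lies a perfect fifth above G (V), so the chord functions as an applied dominant of V.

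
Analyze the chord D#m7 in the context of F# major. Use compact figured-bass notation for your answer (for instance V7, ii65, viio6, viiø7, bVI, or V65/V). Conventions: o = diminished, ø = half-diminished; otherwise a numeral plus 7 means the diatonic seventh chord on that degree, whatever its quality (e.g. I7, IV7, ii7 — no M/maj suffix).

The pitches D#-F#-A#-C# form a minor seventh chord rooted on D#.
D# is scale degree 6 in F# major, and a minor seventh chord on that degree is written vi7.

vi7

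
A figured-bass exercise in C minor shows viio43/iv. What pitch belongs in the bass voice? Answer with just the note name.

The applied chord viio43/iv is rooted on E: E-G-Bb-Db.
The figure 43 means second inversion — the fifth is in the bass.

Bb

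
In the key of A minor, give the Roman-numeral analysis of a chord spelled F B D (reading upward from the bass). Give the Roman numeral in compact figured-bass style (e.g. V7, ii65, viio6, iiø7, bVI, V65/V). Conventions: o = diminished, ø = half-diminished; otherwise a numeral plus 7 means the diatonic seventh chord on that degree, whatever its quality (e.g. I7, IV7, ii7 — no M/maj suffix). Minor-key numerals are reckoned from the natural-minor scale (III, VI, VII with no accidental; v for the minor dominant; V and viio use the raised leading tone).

Stacked in thirds the chord is B-D-F: a diminished triad on B.
B is scale degree 2 in A minor, and a diminished triad on that degree is written iio.
With F in the bass the chord is in second inversion, so the figured bass is 64.

iio64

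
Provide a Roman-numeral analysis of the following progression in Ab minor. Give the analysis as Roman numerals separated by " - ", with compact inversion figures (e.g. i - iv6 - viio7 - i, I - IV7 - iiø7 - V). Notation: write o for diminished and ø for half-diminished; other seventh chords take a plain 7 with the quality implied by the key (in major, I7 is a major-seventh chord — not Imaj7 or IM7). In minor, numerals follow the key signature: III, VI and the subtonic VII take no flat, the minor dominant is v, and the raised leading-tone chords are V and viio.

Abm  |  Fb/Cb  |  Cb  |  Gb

Abm has root Ab, degree 1 in Ab minor, so i.
Fb/Cb has root Fb, degree 6 in Ab minor, so VI64.
Cb has root Cb, degree 3 in Ab minor, so III.
Gb: major triad on Gb = scale degree 7 → VII.

i - VI64 - III - VII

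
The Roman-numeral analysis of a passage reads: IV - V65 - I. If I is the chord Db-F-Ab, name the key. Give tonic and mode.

Db major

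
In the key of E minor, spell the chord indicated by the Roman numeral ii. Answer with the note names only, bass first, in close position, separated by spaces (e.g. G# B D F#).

F# A C#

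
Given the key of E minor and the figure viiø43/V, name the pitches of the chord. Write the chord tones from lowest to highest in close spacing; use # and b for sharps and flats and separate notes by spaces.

The slash marks an applied leading-tone chord: viio of V. In E minor, V is B, so the leading tone to it is A#, a half step below.
Building a half-diminished seventh chord on A# gives A#-C#-E-G#.
With the 43 figure the chord is in second inversion; from the bass E upward in close position it reads E-G#-A#-C#.

E G# A# C#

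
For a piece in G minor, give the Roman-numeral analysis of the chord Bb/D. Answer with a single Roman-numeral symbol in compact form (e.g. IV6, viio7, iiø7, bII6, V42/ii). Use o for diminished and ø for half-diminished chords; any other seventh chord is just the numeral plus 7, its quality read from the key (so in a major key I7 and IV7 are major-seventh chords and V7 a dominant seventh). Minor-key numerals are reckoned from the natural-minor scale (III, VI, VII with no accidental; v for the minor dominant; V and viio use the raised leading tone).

III6

The pitches Bb-D-F form a major triad rooted on Bb.
In G minor, Bb is the mediant; the diatonic major triad there is III.
With D in the bass the chord is in first inversion, so the figured bass is 6.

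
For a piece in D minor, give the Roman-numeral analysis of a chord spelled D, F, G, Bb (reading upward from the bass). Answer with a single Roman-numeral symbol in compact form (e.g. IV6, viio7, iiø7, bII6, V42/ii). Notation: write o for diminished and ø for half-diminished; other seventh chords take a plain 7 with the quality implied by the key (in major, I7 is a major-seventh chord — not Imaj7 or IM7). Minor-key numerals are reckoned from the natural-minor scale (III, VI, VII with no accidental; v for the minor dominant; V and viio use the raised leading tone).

iv43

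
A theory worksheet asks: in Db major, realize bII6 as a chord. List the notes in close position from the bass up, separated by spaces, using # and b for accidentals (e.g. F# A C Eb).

bII6 is the Neapolitan sixth — a major triad on the lowered second degree, here in its customary first inversion. In Db major that root is Ebb.
So the chord is Ebb-Gb-Bbb.
The figured bass 6 indicates first inversion, placing the third (Gb) in the bass: Gb-Bbb-Ebb.

Gb Bbb Ebb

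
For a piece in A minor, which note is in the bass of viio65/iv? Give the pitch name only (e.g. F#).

The applied chord viio65/iv is rooted on C#: C#-E-G-Bb.
The figure 65 means first inversion — the third is in the bass.

E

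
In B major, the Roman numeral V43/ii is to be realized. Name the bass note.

D#

The applied chord V43/ii is rooted on G#: G#-B#-D#-F#.
The figure 43 means second inversion — the fifth is in the bass.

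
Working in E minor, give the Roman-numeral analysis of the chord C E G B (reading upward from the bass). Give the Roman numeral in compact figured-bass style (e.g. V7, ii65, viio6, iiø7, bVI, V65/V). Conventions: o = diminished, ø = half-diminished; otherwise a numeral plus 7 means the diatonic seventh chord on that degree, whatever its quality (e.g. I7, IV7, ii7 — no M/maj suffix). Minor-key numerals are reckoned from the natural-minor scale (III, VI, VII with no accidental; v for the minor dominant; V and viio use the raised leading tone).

VI7

Stacked in thirds the chord is C-E-G-B: a major seventh chord on C.
C is scale degree 6 in E minor, and a major seventh chord on that degree is written VI7.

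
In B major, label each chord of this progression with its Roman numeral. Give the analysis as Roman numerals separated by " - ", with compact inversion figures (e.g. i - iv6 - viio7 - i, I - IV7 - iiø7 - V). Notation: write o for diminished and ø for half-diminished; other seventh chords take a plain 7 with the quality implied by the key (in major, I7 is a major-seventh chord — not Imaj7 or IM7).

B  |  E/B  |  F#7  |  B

I - IV64 - V7 - I

B: major triad on B = scale degree 1 → I.
E/B has root E, degree 4 in B major, so IV64.
F#7: dominant seventh chord on F# = scale degree 5 → V7.
B: major triad on B = scale degree 1 → I.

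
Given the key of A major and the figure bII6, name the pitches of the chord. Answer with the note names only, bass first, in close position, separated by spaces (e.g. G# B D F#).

Scale degree 2 in A major is B; lowering it a half step gives Bb. bII6 is the Neapolitan sixth — a major triad on the lowered second degree, here in its customary first inversion.
So the chord is Bb-D-F.
The figured bass 6 indicates first inversion, placing the third (D) in the bass: D-F-Bb.

D F Bb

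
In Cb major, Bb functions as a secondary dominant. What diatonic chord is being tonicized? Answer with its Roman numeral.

iii

The chord is a major triad on Bb.
A dominant resolves down a perfect fifth: Bb → Eb. In Cb major, Eb is scale degree 3, i.e. iii.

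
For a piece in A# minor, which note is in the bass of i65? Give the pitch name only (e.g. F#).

C#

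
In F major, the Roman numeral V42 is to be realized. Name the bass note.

V in F major has root C; the chord is C-E-G-Bb.
The figure 42 means third inversion — the seventh is in the bass.

Bb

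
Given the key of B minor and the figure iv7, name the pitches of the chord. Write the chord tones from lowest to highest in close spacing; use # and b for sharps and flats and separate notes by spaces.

E G B D

In B minor, the fourth degree is E, and the diatonic chord built there is a minor seventh chord.
That chord is spelled E-G-B-D.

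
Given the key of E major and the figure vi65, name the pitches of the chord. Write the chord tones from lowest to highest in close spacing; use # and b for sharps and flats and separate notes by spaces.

In E major, the sixth degree is C#, and the diatonic chord built there is a minor seventh chord.
Stacking thirds from C# gives C#-E-G#-B.
With the 65 figure the chord is in first inversion; from the bass E upward in close position it reads E-G#-B-C#.

E G# B C#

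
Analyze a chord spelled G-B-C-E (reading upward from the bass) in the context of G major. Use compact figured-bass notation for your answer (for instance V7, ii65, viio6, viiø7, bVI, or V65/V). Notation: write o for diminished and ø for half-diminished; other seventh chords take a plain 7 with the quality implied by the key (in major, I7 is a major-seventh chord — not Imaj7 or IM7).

IV43

The pitches C-E-G-B form a major seventh chord rooted on C.
C is scale degree 4 in G major, and a major seventh chord on that degree is written IV7.
With G in the bass the chord is in second inversion, so the figured bass is 43.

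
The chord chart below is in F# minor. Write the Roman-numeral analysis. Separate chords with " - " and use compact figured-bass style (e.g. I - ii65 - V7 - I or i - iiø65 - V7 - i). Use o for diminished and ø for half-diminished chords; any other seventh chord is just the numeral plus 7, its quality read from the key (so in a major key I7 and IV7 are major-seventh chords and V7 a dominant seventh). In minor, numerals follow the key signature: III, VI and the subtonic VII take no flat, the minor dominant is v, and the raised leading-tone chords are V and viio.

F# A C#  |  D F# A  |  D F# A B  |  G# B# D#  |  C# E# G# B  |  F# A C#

F#-A-C# has root F#, degree 1 in F# minor, so i.
D-F#-A has root D, degree 6 in F# minor, so VI.
D-F#-A-B: minor seventh chord on B = scale degree 4 → iv65.
G#-B#-D#: a major triad on G#, the applied dominant of V → V/V.
C#-E#-G#-B: dominant seventh chord on C# = scale degree 5 → V7.
F#-A-C# has root F#, degree 1 in F# minor, so i.

i - VI - iv65 - V/V - V7 - i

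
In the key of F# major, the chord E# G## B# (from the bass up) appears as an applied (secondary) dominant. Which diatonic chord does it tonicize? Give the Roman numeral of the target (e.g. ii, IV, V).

iii

The chord is a major triad on E#.
A dominant resolves down a perfect fifth: E# → A#. In F# major, A# is scale degree 3, i.e. iii.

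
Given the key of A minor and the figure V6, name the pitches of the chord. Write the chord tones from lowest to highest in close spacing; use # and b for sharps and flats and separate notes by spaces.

G# B E

In A minor, scale degree 5 is E. The dominant is major (leading tone raised), so V is a major triad.
That chord is spelled E-G#-B.
With the 6 figure the chord is in first inversion; from the bass G# upward in close position it reads G#-B-E.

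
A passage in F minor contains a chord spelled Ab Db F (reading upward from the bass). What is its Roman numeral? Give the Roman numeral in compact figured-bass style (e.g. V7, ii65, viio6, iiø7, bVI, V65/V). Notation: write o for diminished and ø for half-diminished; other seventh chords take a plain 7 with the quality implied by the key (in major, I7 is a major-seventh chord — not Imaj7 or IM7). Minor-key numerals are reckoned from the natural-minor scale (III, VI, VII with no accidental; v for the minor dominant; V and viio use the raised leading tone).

VI64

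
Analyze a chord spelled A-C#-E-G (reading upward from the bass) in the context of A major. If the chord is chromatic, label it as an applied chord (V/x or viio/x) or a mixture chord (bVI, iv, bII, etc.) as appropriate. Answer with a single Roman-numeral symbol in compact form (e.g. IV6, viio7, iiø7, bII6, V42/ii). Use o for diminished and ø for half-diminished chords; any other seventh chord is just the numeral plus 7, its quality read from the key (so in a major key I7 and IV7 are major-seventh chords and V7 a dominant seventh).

Stacked in thirds the chord is A-C#-E-G: a dominant seventh chord on A.
A is not a diatonic chord root with this quality in A major, but it lies a perfect fifth above D (IV), so the chord functions as an applied dominant of IV.

V7/IV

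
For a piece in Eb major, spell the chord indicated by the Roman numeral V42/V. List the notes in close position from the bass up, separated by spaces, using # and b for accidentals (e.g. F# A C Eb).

V42/V is a secondary dominant — the dominant seventh of V. V in Eb major is Bb, so the applied chord's root is F, a perfect fifth above.
Building a dominant seventh chord on F gives F-A-C-Eb.
With the 42 figure the chord is in third inversion; from the bass Eb upward in close position it reads Eb-F-A-C.

Eb F A C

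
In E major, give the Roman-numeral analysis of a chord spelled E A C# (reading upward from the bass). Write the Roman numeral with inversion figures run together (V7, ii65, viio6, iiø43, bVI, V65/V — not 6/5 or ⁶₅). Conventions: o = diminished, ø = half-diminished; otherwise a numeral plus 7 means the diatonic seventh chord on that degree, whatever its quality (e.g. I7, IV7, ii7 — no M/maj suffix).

IV64

Stacked in thirds the chord is A-C#-E: a major triad on A.
A is scale degree 4 in E major, and a major triad on that degree is written IV.
With E in the bass the chord is in second inversion, so the figured bass is 64.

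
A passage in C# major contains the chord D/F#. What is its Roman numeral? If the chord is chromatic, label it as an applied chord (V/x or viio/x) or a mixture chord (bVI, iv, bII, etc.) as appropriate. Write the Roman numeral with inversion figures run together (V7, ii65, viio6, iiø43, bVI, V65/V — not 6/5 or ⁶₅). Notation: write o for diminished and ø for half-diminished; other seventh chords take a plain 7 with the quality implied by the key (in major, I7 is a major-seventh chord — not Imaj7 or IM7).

Stacked in thirds the chord is D-F#-A: a major triad on D.
D is the lowered second degree of C# major (diatonic 2 would be D#). This is the Neapolitan sixth — a major triad on the lowered second degree, here in its customary first inversion.
With F# in the bass the chord is in first inversion, so the figured bass is 6.

bII6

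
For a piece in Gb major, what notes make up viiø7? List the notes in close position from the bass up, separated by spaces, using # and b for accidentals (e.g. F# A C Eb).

F Ab Cb Eb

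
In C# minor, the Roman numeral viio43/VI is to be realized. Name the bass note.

D

The applied chord viio43/VI is rooted on G#: G#-B-D-F.
The figure 43 means second inversion — the fifth is in the bass.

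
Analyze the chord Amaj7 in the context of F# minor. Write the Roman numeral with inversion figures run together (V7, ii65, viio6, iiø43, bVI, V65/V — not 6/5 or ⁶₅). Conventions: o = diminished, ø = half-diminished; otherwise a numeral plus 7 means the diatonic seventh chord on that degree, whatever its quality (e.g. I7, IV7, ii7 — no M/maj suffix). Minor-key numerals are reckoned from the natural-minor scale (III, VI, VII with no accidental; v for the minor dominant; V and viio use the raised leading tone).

III7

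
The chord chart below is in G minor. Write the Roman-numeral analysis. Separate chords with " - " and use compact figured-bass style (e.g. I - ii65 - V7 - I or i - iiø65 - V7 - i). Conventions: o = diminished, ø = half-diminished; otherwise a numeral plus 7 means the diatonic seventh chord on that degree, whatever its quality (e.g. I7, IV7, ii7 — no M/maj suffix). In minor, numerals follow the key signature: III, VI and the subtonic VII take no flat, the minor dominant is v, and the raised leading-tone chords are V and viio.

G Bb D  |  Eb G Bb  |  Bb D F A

G-Bb-D: minor triad on G = scale degree 1 → i.
Eb-G-Bb has root Eb, degree 6 in G minor, so VI.
Bb-D-F-A: root Bb is the mediant; major seventh chord there is III7.

i - VI - III7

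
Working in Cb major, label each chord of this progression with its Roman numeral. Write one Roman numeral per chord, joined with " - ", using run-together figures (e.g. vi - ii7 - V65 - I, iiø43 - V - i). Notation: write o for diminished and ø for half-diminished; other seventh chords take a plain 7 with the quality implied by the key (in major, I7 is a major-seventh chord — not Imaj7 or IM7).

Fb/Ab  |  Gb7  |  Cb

Fb/Ab: root Fb is the subdominant; major triad there is IV6.
Gb7: root Gb is the dominant; dominant seventh chord there is V7.
Cb has root Cb, degree 1 in Cb major, so I.

IV6 - V7 - I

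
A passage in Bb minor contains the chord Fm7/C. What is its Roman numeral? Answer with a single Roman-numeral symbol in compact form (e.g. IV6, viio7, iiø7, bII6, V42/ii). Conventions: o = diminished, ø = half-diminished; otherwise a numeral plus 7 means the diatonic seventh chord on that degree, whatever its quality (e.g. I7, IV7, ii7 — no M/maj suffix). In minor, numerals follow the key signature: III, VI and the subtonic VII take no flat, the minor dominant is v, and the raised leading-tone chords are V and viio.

v43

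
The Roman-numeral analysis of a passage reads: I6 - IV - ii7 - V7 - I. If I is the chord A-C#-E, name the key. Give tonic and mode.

I is given as A-C#-E — a major triad with root A.
If A is scale degree 1 and the mode makes that degree carry a major triad, the tonic is A and the mode is major.

A major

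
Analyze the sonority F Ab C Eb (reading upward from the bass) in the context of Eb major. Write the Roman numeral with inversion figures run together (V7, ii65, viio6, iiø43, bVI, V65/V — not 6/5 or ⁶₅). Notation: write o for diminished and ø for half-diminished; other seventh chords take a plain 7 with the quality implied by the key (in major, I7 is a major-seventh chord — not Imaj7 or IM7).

ii7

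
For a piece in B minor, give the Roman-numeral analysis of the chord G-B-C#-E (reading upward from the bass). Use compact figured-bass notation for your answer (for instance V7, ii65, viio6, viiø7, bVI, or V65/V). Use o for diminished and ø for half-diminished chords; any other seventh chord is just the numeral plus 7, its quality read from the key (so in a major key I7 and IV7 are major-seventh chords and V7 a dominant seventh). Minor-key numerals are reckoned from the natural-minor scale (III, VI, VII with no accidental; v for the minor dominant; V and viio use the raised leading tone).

iiø43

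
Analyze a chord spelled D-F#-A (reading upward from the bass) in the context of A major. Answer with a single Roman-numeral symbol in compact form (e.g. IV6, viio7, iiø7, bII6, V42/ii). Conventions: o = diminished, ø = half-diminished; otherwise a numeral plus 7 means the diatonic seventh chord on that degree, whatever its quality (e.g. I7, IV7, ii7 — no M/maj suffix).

IV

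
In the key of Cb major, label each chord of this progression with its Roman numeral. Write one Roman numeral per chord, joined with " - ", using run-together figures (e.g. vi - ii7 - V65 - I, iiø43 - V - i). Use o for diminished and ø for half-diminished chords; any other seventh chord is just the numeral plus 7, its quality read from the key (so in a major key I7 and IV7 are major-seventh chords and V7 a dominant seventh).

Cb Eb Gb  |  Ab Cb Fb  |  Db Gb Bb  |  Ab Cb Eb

I - IV6 - V64 - vi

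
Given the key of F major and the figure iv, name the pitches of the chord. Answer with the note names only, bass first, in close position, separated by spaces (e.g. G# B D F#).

iv is the minor subdominant, borrowed from the parallel minor. In F major that root is Bb.
So the chord is Bb-Db-F.

Bb Db F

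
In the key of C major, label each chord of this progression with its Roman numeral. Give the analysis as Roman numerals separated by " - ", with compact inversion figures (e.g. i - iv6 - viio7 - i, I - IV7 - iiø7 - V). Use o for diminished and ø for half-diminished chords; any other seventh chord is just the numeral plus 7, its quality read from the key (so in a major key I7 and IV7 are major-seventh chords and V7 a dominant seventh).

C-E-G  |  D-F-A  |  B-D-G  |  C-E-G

I - ii - V6 - I

C-E-G has root C, degree 1 in C major, so I.
D-F-A: root D is the supertonic; minor triad there is ii.
B-D-G: major triad on G = scale degree 5 → V6.
C-E-G has root C, degree 1 in C major, so I.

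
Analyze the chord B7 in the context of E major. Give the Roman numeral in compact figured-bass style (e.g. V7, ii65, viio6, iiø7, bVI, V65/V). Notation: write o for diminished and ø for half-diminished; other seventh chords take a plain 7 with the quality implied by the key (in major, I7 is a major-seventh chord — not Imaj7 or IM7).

Stacked in thirds the chord is B-D#-F#-A: a dominant seventh chord on B.
In E major, B is the dominant; the diatonic dominant seventh chord there is V7.

V7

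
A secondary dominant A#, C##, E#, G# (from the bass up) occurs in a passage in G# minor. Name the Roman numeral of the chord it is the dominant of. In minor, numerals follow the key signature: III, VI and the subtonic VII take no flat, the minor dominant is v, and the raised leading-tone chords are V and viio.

The chord is a dominant seventh chord on A#.
A dominant resolves down a perfect fifth: A# → D#. In G# minor, D# is scale degree 5, i.e. V.

V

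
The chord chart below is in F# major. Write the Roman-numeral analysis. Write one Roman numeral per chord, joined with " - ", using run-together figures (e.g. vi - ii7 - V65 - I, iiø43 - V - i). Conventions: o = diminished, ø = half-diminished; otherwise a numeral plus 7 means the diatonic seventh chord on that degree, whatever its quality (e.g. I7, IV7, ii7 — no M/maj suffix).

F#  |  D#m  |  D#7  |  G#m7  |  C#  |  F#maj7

I - vi - V7/ii - ii7 - V - I7

F#: root F# is the tonic; major triad there is I.
D#m: minor triad on D# = scale degree 6 → vi.
D#7: chromatic; D# is V of ii, so V7/ii.
G#m7: root G# is the supertonic; minor seventh chord there is ii7.
C#: root C# is the dominant; major triad there is V.
F#maj7: root F# is the tonic; major seventh chord there is I7.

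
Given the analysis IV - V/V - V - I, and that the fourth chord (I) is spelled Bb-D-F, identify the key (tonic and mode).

I is given as Bb-D-F — a major triad with root Bb.
If Bb is scale degree 1 and the mode makes that degree carry a major triad, the tonic is Bb and the mode is major.

Bb major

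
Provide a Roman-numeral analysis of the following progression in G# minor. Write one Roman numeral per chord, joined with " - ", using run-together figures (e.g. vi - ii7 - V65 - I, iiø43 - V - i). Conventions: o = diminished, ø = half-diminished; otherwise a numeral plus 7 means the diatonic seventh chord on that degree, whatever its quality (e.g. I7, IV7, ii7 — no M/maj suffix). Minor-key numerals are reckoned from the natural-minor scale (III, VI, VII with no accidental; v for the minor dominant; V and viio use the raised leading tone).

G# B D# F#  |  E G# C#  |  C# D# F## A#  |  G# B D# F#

i7 - iv6 - V42 - i7

G#-B-D#-F#: minor seventh chord on G# = scale degree 1 → i7.
E-G#-C#: root C# is the subdominant; minor triad there is iv6.
C#-D#-F##-A#: dominant seventh chord on D# = scale degree 5 → V42.
G#-B-D#-F#: minor seventh chord on G# = scale degree 1 → i7.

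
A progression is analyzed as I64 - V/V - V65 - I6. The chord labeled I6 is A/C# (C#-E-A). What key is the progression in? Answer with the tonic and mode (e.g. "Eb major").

A major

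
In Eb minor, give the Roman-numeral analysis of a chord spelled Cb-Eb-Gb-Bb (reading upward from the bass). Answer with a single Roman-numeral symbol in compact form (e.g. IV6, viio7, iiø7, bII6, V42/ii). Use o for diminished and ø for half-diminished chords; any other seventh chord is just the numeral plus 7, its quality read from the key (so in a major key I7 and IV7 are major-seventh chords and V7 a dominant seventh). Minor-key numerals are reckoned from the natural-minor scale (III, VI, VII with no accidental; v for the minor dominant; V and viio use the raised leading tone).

The pitches Cb-Eb-Gb-Bb form a major seventh chord rooted on Cb.
In Eb minor, Cb is the submediant; the diatonic major seventh chord there is VI7.

VI7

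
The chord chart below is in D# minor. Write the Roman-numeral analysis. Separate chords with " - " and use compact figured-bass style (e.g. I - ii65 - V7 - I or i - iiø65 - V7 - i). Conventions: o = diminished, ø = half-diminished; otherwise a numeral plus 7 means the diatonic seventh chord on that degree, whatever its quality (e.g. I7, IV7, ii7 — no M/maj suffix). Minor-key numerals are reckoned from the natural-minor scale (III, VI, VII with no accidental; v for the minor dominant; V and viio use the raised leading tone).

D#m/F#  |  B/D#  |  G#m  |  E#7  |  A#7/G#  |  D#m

i6 - VI6 - iv - V7/V - V42 - i

D#m/F#: root D# is the tonic; minor triad there is i6.
B/D# has root B, degree 6 in D# minor, so VI6.
G#m has root G#, degree 4 in D# minor, so iv.
E#7: chromatic; E# is V of V, so V7/V.
A#7/G# has root A#, degree 5 in D# minor, so V42.
D#m has root D#, degree 1 in D# minor, so i.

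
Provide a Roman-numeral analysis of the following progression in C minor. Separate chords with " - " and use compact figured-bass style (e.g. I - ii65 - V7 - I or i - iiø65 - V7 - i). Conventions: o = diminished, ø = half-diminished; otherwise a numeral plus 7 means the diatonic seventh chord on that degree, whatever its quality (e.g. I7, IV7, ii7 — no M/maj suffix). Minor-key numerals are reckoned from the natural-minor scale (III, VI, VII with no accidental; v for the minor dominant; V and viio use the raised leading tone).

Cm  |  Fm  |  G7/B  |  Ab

i - iv - V65 - VI

Cm: minor triad on C = scale degree 1 → i.
Fm has root F, degree 4 in C minor, so iv.
G7/B: root G is the dominant; dominant seventh chord there is V65.
Ab has root Ab, degree 6 in C minor, so VI.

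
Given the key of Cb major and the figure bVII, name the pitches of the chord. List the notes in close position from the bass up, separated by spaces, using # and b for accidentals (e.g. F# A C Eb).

bVII is a major triad on the lowered seventh degree (the subtonic), borrowed from the parallel minor. In Cb major that root is Bbb.
So the chord is Bbb-Db-Fb, a major triad.

Bbb Db Fb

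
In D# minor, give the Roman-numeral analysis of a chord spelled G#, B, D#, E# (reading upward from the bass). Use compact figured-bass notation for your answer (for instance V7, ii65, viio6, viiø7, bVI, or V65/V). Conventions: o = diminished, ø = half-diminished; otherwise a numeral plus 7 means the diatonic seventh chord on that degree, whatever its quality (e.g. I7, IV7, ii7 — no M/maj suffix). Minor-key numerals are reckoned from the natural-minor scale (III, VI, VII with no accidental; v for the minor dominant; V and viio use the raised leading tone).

The pitches E#-G#-B-D# form a half-diminished seventh chord rooted on E#.
In D# minor, E# is the supertonic; the diatonic half-diminished seventh chord there is iiø7.
With G# in the bass the chord is in first inversion, so the figured bass is 65.

iiø65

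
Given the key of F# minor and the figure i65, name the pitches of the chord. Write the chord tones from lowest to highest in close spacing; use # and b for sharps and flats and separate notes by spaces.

The numeral's case and figure indicate a minor seventh chord. In F# minor its root, scale degree 1, is F#.
That chord is spelled F#-A-C#-E.
With the 65 figure the chord is in first inversion; from the bass A upward in close position it reads A-C#-E-F#.

A C# E F#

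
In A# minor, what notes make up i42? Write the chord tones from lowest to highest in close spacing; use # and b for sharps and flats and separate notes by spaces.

G# A# C# E#

In A# minor, the first degree is A#, and the diatonic chord built there is a minor seventh chord.
That chord is spelled A#-C#-E#-G#.
The figured bass 42 indicates third inversion, placing the seventh (G#) in the bass: G#-A#-C#-E#.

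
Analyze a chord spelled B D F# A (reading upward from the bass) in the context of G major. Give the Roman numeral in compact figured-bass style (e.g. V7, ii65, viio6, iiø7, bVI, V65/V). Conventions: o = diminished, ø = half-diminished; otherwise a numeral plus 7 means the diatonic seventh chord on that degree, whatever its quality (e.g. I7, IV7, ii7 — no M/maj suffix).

iii7

Stacked in thirds the chord is B-D-F#-A: a minor seventh chord on B.
B is scale degree 3 in G major, and a minor seventh chord on that degree is written iii7.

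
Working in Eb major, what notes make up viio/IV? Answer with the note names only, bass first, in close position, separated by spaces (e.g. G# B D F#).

G Bb Db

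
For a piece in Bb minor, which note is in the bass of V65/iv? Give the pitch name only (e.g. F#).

The applied chord V65/iv is rooted on Bb: Bb-D-F-Ab.
The figure 65 means first inversion — the third is in the bass.

D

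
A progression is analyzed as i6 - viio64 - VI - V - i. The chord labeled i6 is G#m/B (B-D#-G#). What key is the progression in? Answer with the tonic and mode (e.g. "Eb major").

i6 is given as B-D#-G# — a minor triad with root G#.
If G# is scale degree 1 and the mode makes that degree carry a minor triad, the tonic is G# and the mode is minor.

G# minor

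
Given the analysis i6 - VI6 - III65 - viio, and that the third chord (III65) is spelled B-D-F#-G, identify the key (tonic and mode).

E minor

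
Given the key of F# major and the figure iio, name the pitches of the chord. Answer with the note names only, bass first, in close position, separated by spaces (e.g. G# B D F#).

G# B D

iio is the diminished supertonic triad, borrowed from the parallel minor. In F# major that root is G#.
So the chord is G#-B-D.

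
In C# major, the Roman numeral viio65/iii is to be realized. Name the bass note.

F##

The applied chord viio65/iii is rooted on D##: D##-F##-A#-C#.
The figure 65 means first inversion — the third is in the bass.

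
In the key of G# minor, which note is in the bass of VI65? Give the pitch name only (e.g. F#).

G#

VI in G# minor has root E; the chord is E-G#-B-D#.
The figure 65 means first inversion — the third is in the bass.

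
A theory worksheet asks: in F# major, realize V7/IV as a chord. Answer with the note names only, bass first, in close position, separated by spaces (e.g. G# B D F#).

The slash means an applied dominant: we want the dominant of IV. In F# major, IV is B major, and its dominant is built on F#.
Building a dominant seventh chord on F# gives F#-A#-C#-E.

F# A# C# E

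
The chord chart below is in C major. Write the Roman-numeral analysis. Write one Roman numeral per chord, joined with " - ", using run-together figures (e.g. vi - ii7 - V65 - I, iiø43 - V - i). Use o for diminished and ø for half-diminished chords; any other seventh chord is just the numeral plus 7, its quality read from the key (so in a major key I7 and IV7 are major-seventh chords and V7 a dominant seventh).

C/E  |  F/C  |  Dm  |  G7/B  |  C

I6 - IV64 - ii - V65 - I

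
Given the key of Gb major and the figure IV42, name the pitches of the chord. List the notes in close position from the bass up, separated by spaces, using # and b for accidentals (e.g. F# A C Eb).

In Gb major, the fourth degree is Cb, and the diatonic chord built there is a major seventh chord.
That chord is spelled Cb-Eb-Gb-Bb.
With the 42 figure the chord is in third inversion; from the bass Bb upward in close position it reads Bb-Cb-Eb-Gb.

Bb Cb Eb Gb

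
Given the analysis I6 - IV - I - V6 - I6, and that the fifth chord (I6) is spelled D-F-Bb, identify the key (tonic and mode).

Bb major

The anchor chord is a major triad on Bb, labeled I6.
If Bb is scale degree 1 and the mode makes that degree carry a major triad, the tonic is Bb and the mode is major.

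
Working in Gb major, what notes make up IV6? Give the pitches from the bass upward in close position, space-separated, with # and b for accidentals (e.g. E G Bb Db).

Eb Gb Cb

The numeral's case and figure indicate a major triad. In Gb major its root, the fourth degree, is Cb.
That chord is spelled Cb-Eb-Gb.
The figured bass 6 indicates first inversion, placing the third (Eb) in the bass: Eb-Gb-Cb.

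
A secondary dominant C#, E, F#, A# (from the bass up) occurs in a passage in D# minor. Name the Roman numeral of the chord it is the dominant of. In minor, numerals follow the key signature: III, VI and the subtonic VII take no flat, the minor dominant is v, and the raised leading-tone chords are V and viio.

VI

The chord is a dominant seventh chord on F#.
A dominant resolves down a perfect fifth: F# → B. In D# minor, B is scale degree 6, i.e. VI.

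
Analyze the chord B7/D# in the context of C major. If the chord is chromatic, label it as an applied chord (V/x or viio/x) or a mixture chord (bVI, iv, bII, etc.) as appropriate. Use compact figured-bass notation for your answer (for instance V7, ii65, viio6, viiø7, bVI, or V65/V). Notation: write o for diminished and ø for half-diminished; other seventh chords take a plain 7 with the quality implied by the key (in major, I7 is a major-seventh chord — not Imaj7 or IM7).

V65/iii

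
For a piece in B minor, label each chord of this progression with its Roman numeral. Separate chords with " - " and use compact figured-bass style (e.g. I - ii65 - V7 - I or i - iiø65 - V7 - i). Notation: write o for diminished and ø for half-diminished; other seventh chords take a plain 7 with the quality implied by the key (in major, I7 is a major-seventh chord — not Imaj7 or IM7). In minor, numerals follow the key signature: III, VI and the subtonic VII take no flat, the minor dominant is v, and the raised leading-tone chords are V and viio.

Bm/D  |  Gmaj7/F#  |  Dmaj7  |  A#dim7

Bm/D: minor triad on B = scale degree 1 → i6.
Gmaj7/F#: major seventh chord on G = scale degree 6 → VI42.
Dmaj7: root D is the mediant; major seventh chord there is III7.
A#dim7: fully diminished seventh chord on A# = scale degree 7 → viio7.

i6 - VI42 - III7 - viio7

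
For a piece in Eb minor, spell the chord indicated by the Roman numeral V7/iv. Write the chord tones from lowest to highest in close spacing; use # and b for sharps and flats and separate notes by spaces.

Eb G Bb Db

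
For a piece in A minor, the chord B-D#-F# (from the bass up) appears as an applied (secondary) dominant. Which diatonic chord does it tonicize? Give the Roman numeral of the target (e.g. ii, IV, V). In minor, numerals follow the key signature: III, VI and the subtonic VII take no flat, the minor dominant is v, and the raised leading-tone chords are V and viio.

The chord is a major triad on B.
A dominant resolves down a perfect fifth: B → E. In A minor, E is scale degree 5, i.e. V.

V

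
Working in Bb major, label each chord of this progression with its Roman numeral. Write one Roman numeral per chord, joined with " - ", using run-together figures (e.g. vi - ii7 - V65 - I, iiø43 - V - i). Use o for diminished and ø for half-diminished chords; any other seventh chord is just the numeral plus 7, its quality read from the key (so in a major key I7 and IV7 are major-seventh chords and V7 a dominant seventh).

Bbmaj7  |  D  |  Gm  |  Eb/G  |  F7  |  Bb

Bbmaj7 has root Bb, degree 1 in Bb major, so I7.
D: chromatic; D is V of vi, so V/vi.
Gm: root G is the submediant; minor triad there is vi.
Eb/G: major triad on Eb = scale degree 4 → IV6.
F7: root F is the dominant; dominant seventh chord there is V7.
Bb: root Bb is the tonic; major triad there is I.

I7 - V/vi - vi - IV6 - V7 - I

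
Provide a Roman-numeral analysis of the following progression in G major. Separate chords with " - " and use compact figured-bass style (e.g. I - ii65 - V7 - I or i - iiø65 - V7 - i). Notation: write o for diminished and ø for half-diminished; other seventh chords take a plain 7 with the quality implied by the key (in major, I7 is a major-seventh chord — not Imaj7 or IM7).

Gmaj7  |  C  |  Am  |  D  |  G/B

Gmaj7: major seventh chord on G = scale degree 1 → I7.
C: root C is the subdominant; major triad there is IV.
Am: minor triad on A = scale degree 2 → ii.
D has root D, degree 5 in G major, so V.
G/B has root G, degree 1 in G major, so I6.

I7 - IV - ii - V - I6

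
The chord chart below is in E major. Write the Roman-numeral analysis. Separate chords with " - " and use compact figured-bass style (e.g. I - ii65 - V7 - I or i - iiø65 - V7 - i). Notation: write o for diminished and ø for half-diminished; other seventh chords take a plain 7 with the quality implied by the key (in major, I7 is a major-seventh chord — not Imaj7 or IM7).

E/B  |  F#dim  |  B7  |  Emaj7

E/B has root E, degree 1 in E major, so I64.
F#dim is non-diatonic — iio, a mixture chord from E minor.
B7: dominant seventh chord on B = scale degree 5 → V7.
Emaj7: root E is the tonic; major seventh chord there is I7.

I64 - iio - V7 - I7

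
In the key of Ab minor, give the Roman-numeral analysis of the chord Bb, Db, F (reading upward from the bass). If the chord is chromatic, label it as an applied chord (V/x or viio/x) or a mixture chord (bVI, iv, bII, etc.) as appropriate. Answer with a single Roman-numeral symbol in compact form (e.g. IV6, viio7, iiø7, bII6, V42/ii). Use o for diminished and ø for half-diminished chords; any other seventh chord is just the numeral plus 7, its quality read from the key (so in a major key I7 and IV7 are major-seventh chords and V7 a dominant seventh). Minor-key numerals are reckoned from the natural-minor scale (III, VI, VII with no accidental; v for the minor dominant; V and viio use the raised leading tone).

ii

Stacked in thirds the chord is Bb-Db-F: a minor triad on Bb.
Bb is the second degree of Ab minor. This is the minor supertonic, borrowed from the parallel major (the Dorian ii).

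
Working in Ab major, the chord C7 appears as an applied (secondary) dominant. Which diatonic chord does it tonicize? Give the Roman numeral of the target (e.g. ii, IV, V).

vi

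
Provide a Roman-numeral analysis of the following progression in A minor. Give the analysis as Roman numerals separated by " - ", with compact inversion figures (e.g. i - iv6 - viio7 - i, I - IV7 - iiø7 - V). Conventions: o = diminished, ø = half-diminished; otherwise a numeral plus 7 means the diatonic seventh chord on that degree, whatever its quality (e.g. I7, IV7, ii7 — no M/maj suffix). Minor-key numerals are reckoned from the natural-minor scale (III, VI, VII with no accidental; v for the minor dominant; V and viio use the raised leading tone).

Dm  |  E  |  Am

Dm: minor triad on D = scale degree 4 → iv.
E: root E is the dominant; major triad there is V.
Am has root A, degree 1 in A minor, so i.

iv - V - i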